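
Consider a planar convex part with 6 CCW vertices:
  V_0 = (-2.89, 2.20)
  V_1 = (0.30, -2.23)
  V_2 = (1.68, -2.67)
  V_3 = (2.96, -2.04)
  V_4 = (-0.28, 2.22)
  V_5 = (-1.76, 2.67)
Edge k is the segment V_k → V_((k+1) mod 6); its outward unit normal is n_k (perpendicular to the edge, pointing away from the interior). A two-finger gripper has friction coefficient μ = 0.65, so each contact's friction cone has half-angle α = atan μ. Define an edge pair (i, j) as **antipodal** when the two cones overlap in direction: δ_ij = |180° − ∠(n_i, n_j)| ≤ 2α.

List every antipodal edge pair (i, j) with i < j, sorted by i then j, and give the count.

α = atan 0.65 = 33.02°;  2α = 66.05°
n_0 = (-0.8115, -0.5844)
n_1 = (-0.3038, -0.9527)
n_2 = (+0.4416, -0.8972)
n_3 = (+0.7959, +0.6054)
n_4 = (+0.2909, +0.9568)
n_5 = (-0.3840, +0.9233)
  (0,1): δ = 143.44°  ·
  (0,2): δ = 99.55°  ·
  (0,3): δ = 1.50°  ✓
  (0,4): δ = 37.33°  ✓
  (0,5): δ = 76.83°  ·
  (1,2): δ = 136.11°  ·
  (1,3): δ = 35.06°  ✓
  (1,4): δ = 0.77°  ✓
  (1,5): δ = 40.27°  ✓
  (2,3): δ = 78.95°  ·
  (2,4): δ = 43.12°  ✓
  (2,5): δ = 3.62°  ✓
  (3,4): δ = 144.17°  ·
  (3,5): δ = 104.67°  ·
  (4,5): δ = 140.50°  ·
antipodal pairs: 7

count = 7; pairs: (0,3), (0,4), (1,3), (1,4), (1,5), (2,4), (2,5)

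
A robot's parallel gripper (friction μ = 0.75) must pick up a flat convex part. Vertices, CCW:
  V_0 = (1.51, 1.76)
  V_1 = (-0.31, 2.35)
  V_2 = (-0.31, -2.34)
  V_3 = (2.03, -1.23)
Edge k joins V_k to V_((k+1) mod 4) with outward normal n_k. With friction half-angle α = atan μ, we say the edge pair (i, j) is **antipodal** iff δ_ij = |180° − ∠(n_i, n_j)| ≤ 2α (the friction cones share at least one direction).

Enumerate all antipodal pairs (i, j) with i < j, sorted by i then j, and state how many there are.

count = 4; pairs: (0,1), (0,2), (1,2), (1,3)

α = atan 0.75 = 36.87°;  2α = 73.74°
n_0 = (+0.3084, +0.9513)
n_1 = (-1.0000, -0.0000)
n_2 = (+0.4286, -0.9035)
n_3 = (+0.9852, +0.1713)
  (0,1): δ = 72.04°  ✓
  (0,2): δ = 43.34°  ✓
  (0,3): δ = 117.83°  ·
  (1,2): δ = 64.62°  ✓
  (1,3): δ = 9.87°  ✓
  (2,3): δ = 105.51°  ·
antipodal pairs: 4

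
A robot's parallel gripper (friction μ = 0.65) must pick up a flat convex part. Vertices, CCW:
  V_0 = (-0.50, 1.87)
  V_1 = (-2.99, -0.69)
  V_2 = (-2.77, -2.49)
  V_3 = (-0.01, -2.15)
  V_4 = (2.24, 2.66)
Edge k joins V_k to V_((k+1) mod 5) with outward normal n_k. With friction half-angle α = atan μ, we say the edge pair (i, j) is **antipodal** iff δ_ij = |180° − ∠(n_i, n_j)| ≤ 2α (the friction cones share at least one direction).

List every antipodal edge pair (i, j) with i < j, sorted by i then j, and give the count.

count = 5; pairs: (0,2), (0,3), (1,3), (2,4), (3,4)

α = atan 0.65 = 33.02°;  2α = 66.05°
n_0 = (-0.7168, +0.6972)
n_1 = (-0.9926, -0.1213)
n_2 = (+0.1223, -0.9925)
n_3 = (+0.9058, -0.4237)
n_4 = (-0.2770, +0.9609)
  (0,1): δ = 128.83°  ·
  (0,2): δ = 38.77°  ✓
  (0,3): δ = 19.14°  ✓
  (0,4): δ = 150.29°  ·
  (1,2): δ = 89.95°  ·
  (1,3): δ = 32.04°  ✓
  (1,4): δ = 99.12°  ·
  (2,3): δ = 122.09°  ·
  (2,4): δ = 9.06°  ✓
  (3,4): δ = 48.85°  ✓
antipodal pairs: 5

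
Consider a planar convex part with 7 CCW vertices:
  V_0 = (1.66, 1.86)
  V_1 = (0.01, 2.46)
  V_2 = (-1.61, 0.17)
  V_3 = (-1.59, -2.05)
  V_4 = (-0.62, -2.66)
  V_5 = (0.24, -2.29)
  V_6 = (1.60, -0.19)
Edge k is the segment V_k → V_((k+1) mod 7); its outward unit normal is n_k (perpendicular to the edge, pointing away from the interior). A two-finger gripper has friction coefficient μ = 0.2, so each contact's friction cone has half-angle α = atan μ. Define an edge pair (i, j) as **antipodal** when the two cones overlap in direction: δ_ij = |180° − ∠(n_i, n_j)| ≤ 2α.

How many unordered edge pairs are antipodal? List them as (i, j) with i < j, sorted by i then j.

α = atan 0.2 = 11.31°;  2α = 22.62°
n_0 = (+0.3417, +0.9398)
n_1 = (-0.8164, +0.5775)
n_2 = (-1.0000, -0.0090)
n_3 = (-0.5324, -0.8465)
n_4 = (+0.3952, -0.9186)
n_5 = (+0.8394, -0.5436)
n_6 = (+0.9996, -0.0293)
  (0,1): δ = 105.29°  ·
  (0,2): δ = 69.50°  ·
  (0,3): δ = 12.18°  ✓
  (0,4): δ = 43.26°  ·
  (0,5): δ = 77.06°  ·
  (0,6): δ = 108.31°  ·
  (1,2): δ = 144.21°  ·
  (1,3): δ = 86.89°  ·
  (1,4): δ = 31.44°  ·
  (1,5): δ = 2.35°  ✓
  (1,6): δ = 33.60°  ·
  (2,3): δ = 122.68°  ·
  (2,4): δ = 67.24°  ·
  (2,5): δ = 33.44°  ·
  (2,6): δ = 2.19°  ✓
  (3,4): δ = 124.56°  ·
  (3,5): δ = 90.76°  ·
  (3,6): δ = 59.51°  ·
  (4,5): δ = 146.21°  ·
  (4,6): δ = 114.96°  ·
  (5,6): δ = 148.75°  ·
antipodal pairs: 3

count = 3; pairs: (0,3), (1,5), (2,6)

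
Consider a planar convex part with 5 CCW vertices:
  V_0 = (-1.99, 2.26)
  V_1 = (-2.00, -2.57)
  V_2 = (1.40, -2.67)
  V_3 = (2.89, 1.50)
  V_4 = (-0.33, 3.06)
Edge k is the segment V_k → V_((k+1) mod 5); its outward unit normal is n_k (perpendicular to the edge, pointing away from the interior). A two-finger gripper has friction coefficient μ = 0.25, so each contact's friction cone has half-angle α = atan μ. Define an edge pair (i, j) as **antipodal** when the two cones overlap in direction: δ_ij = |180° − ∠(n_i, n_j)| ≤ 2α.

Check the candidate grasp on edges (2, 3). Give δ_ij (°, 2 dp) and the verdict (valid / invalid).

δ = 96.19°, invalid

α = atan 0.25 = 14.04°;  2α = 28.07°
edge 2: e_2 = (+1.49, +4.17);  n_2 = (+0.9417, -0.3365)
edge 3: e_3 = (-3.22, +1.56);  n_3 = (+0.4360, +0.8999)
∠(n_2, n_3) = 83.81°
δ = |180° − 83.81°| = 96.19°
96.19° > 2α = 28.07°  →  invalid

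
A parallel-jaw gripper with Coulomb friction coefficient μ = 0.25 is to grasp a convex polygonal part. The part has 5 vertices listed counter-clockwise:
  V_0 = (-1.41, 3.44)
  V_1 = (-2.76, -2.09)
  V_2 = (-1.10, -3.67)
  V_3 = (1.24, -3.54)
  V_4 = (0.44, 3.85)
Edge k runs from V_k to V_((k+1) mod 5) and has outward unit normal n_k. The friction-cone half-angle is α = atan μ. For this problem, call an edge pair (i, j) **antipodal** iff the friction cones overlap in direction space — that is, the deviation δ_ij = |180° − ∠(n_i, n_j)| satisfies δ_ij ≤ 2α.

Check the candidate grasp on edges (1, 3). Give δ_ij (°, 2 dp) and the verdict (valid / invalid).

α = atan 0.25 = 14.04°;  2α = 28.07°
edge 1: e_1 = (+1.66, -1.58);  n_1 = (-0.6894, -0.7243)
edge 3: e_3 = (-0.80, +7.39);  n_3 = (+0.9942, +0.1076)
∠(n_1, n_3) = 139.76°
δ = |180° − 139.76°| = 40.24°
40.24° > 2α = 28.07°  →  invalid

δ = 40.24°, invalid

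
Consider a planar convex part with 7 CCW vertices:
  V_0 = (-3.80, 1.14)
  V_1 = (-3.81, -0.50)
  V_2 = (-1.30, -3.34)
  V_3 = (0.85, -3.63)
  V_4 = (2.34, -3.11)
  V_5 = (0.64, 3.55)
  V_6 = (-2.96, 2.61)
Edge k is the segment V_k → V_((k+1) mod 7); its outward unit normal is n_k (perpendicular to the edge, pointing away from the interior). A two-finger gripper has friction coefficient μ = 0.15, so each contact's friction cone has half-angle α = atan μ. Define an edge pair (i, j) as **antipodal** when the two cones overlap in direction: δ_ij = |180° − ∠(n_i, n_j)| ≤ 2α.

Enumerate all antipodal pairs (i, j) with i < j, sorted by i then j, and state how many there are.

α = atan 0.15 = 8.53°;  2α = 17.06°
n_0 = (-1.0000, +0.0061)
n_1 = (-0.7493, -0.6622)
n_2 = (-0.1337, -0.9910)
n_3 = (+0.3295, -0.9442)
n_4 = (+0.9689, +0.2473)
n_5 = (-0.2526, +0.9676)
n_6 = (-0.8682, +0.4961)
  (0,1): δ = 138.18°  ·
  (0,2): δ = 97.33°  ·
  (0,3): δ = 70.41°  ·
  (0,4): δ = 14.67°  ✓
  (0,5): δ = 104.98°  ·
  (0,6): δ = 150.60°  ·
  (1,2): δ = 139.15°  ·
  (1,3): δ = 112.23°  ·
  (1,4): δ = 27.15°  ·
  (1,5): δ = 63.16°  ·
  (1,6): δ = 108.78°  ·
  (2,3): δ = 153.08°  ·
  (2,4): δ = 68.00°  ·
  (2,5): δ = 22.32°  ·
  (2,6): δ = 67.94°  ·
  (3,4): δ = 94.92°  ·
  (3,5): δ = 4.60°  ✓
  (3,6): δ = 41.02°  ·
  (4,5): δ = 89.69°  ·
  (4,6): δ = 44.06°  ·
  (5,6): δ = 134.38°  ·
antipodal pairs: 2

count = 2; pairs: (0,4), (3,5)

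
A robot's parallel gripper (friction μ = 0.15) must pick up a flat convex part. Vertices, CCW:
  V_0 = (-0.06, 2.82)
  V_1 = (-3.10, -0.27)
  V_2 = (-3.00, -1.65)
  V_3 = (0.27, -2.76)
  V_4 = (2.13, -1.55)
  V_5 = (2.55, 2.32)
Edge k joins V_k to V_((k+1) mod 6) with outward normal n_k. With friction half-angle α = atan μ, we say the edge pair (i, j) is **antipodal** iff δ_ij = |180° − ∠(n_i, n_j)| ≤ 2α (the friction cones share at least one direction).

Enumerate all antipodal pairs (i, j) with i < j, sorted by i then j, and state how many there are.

α = atan 0.15 = 8.53°;  2α = 17.06°
n_0 = (-0.7129, +0.7013)
n_1 = (-0.9974, -0.0723)
n_2 = (-0.3214, -0.9469)
n_3 = (+0.5453, -0.8382)
n_4 = (+0.9942, -0.1079)
n_5 = (+0.1881, +0.9821)
  (0,1): δ = 131.32°  ·
  (0,2): δ = 64.22°  ·
  (0,3): δ = 12.42°  ✓
  (0,4): δ = 38.34°  ·
  (0,5): δ = 123.69°  ·
  (1,2): δ = 112.89°  ·
  (1,3): δ = 61.10°  ·
  (1,4): δ = 10.34°  ✓
  (1,5): δ = 75.01°  ·
  (2,3): δ = 128.20°  ·
  (2,4): δ = 77.44°  ·
  (2,5): δ = 7.90°  ✓
  (3,4): δ = 129.24°  ·
  (3,5): δ = 43.89°  ·
  (4,5): δ = 94.65°  ·
antipodal pairs: 3

count = 3; pairs: (0,3), (1,4), (2,5)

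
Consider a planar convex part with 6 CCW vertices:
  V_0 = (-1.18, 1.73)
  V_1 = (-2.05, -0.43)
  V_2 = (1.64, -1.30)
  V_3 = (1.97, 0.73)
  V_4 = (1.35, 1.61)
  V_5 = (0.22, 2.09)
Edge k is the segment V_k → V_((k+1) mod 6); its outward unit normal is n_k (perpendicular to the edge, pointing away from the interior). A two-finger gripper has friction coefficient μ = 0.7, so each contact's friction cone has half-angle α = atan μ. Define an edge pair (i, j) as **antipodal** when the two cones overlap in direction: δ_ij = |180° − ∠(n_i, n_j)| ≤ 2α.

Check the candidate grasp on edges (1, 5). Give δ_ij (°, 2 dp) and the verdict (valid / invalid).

δ = 27.69°, valid

α = atan 0.7 = 34.99°;  2α = 69.98°
edge 1: e_1 = (+3.69, -0.87);  n_1 = (-0.2295, -0.9733)
edge 5: e_5 = (-1.40, -0.36);  n_5 = (-0.2490, +0.9685)
∠(n_1, n_5) = 152.31°
δ = |180° − 152.31°| = 27.69°
27.69° ≤ 2α = 69.98°  →  valid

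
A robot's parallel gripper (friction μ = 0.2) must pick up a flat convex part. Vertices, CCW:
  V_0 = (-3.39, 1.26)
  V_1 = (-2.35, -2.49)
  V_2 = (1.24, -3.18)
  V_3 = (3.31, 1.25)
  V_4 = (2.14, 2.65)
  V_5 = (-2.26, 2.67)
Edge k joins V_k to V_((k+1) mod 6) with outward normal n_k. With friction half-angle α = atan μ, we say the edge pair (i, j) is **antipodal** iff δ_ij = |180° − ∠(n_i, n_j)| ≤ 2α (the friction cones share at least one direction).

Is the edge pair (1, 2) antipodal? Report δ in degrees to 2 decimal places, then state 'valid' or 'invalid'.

α = atan 0.2 = 11.31°;  2α = 22.62°
edge 1: e_1 = (+3.59, -0.69);  n_1 = (-0.1887, -0.9820)
edge 2: e_2 = (+2.07, +4.43);  n_2 = (+0.9060, -0.4233)
∠(n_1, n_2) = 75.83°
δ = |180° − 75.83°| = 104.17°
104.17° > 2α = 22.62°  →  invalid

δ = 104.17°, invalid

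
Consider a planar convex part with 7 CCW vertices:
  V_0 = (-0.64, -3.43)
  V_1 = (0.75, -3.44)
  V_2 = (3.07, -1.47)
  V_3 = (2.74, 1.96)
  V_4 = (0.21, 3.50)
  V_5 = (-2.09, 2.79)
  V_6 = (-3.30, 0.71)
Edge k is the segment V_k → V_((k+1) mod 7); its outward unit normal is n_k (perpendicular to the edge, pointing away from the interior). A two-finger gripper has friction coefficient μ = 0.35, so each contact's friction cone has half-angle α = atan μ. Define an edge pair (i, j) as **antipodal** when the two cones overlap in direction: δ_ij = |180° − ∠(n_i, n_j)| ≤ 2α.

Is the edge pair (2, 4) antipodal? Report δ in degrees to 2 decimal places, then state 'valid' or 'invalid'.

α = atan 0.35 = 19.29°;  2α = 38.58°
edge 2: e_2 = (-0.33, +3.43);  n_2 = (+0.9954, +0.0958)
edge 4: e_4 = (-2.30, -0.71);  n_4 = (-0.2950, +0.9555)
∠(n_2, n_4) = 101.66°
δ = |180° − 101.66°| = 78.34°
78.34° > 2α = 38.58°  →  invalid

δ = 78.34°, invalid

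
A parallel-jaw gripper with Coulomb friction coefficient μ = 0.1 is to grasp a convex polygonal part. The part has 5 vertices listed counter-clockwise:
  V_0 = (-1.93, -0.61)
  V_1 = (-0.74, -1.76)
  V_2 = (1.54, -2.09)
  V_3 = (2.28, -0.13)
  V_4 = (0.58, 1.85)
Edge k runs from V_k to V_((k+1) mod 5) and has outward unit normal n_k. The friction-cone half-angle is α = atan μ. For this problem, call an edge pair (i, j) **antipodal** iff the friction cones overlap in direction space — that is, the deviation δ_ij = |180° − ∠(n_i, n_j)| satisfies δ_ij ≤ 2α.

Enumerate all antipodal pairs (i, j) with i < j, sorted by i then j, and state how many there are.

α = atan 0.1 = 5.71°;  2α = 11.42°
n_0 = (-0.6949, -0.7191)
n_1 = (-0.1432, -0.9897)
n_2 = (+0.9355, -0.3532)
n_3 = (+0.7587, +0.6514)
n_4 = (-0.7000, +0.7142)
  (0,1): δ = 144.21°  ·
  (0,2): δ = 66.66°  ·
  (0,3): δ = 5.33°  ✓
  (0,4): δ = 88.44°  ·
  (1,2): δ = 102.45°  ·
  (1,3): δ = 41.12°  ·
  (1,4): δ = 52.66°  ·
  (2,3): δ = 118.67°  ·
  (2,4): δ = 24.89°  ·
  (3,4): δ = 86.23°  ·
antipodal pairs: 1

count = 1; pairs: (0,3)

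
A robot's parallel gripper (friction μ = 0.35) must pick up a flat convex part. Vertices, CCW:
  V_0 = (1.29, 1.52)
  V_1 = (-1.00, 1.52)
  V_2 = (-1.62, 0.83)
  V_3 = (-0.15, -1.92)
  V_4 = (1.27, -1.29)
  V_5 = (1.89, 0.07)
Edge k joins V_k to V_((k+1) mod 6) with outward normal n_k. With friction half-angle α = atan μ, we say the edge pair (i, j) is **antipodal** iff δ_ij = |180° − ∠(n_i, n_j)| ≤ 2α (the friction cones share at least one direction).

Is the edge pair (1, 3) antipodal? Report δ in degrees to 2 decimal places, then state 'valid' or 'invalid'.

α = atan 0.35 = 19.29°;  2α = 38.58°
edge 1: e_1 = (-0.62, -0.69);  n_1 = (-0.7438, +0.6684)
edge 3: e_3 = (+1.42, +0.63);  n_3 = (+0.4055, -0.9141)
∠(n_1, n_3) = 155.87°
δ = |180° − 155.87°| = 24.13°
24.13° ≤ 2α = 38.58°  →  valid

δ = 24.13°, valid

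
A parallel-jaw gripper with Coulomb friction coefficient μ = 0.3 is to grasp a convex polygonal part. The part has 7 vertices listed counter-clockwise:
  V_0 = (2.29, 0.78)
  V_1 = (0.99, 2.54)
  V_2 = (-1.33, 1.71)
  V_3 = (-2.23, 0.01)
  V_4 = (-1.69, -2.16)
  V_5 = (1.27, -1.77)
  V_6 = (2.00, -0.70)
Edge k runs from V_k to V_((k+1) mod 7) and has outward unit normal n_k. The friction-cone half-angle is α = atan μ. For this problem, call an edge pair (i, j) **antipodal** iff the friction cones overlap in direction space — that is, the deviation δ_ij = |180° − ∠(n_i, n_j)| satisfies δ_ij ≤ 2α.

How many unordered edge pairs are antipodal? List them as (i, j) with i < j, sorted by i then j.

α = atan 0.3 = 16.70°;  2α = 33.40°
n_0 = (+0.8044, +0.5941)
n_1 = (-0.3369, +0.9416)
n_2 = (-0.8838, +0.4679)
n_3 = (-0.9704, -0.2415)
n_4 = (+0.1306, -0.9914)
n_5 = (+0.8261, -0.5636)
n_6 = (+0.9813, -0.1923)
  (0,1): δ = 106.77°  ·
  (0,2): δ = 64.35°  ·
  (0,3): δ = 22.48°  ✓
  (0,4): δ = 61.05°  ·
  (0,5): δ = 109.25°  ·
  (0,6): δ = 132.46°  ·
  (1,2): δ = 137.58°  ·
  (1,3): δ = 95.71°  ·
  (1,4): δ = 12.18°  ✓
  (1,5): δ = 36.01°  ·
  (1,6): δ = 59.23°  ·
  (2,3): δ = 138.13°  ·
  (2,4): δ = 54.60°  ·
  (2,5): δ = 6.41°  ✓
  (2,6): δ = 16.81°  ✓
  (3,4): δ = 96.47°  ·
  (3,5): δ = 48.28°  ·
  (3,6): δ = 25.06°  ✓
  (4,5): δ = 131.81°  ·
  (4,6): δ = 108.59°  ·
  (5,6): δ = 156.78°  ·
antipodal pairs: 5

count = 5; pairs: (0,3), (1,4), (2,5), (2,6), (3,6)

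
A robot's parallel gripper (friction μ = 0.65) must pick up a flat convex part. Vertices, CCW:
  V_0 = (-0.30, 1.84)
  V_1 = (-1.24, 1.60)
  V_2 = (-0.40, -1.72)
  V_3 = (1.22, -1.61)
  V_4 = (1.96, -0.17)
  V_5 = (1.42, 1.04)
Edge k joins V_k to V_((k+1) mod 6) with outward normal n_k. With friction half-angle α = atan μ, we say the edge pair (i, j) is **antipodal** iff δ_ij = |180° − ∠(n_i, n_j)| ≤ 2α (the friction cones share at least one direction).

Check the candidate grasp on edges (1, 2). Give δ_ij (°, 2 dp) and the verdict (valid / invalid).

α = atan 0.65 = 33.02°;  2α = 66.05°
edge 1: e_1 = (+0.84, -3.32);  n_1 = (-0.9695, -0.2453)
edge 2: e_2 = (+1.62, +0.11);  n_2 = (+0.0677, -0.9977)
∠(n_1, n_2) = 79.69°
δ = |180° − 79.69°| = 100.31°
100.31° > 2α = 66.05°  →  invalid

δ = 100.31°, invalid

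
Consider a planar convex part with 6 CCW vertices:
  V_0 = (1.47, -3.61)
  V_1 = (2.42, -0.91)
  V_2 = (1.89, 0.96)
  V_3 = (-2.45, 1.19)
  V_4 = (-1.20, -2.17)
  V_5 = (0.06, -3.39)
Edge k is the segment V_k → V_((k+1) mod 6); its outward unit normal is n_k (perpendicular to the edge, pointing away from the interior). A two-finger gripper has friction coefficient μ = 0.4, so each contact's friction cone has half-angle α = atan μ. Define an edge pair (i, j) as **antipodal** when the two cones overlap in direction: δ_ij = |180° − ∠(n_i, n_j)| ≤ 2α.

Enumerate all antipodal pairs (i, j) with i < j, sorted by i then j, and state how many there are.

α = atan 0.4 = 21.80°;  2α = 43.60°
n_0 = (+0.9433, -0.3319)
n_1 = (+0.9621, +0.2727)
n_2 = (+0.0529, +0.9986)
n_3 = (-0.9372, -0.3487)
n_4 = (-0.6956, -0.7184)
n_5 = (-0.1542, -0.9880)
  (0,1): δ = 144.79°  ·
  (0,2): δ = 73.65°  ·
  (0,3): δ = 39.79°  ✓
  (0,4): δ = 65.31°  ·
  (0,5): δ = 100.52°  ·
  (1,2): δ = 108.86°  ·
  (1,3): δ = 4.58°  ✓
  (1,4): δ = 30.10°  ✓
  (1,5): δ = 65.31°  ·
  (2,3): δ = 66.56°  ·
  (2,4): δ = 41.04°  ✓
  (2,5): δ = 5.83°  ✓
  (3,4): δ = 154.48°  ·
  (3,5): δ = 119.27°  ·
  (4,5): δ = 144.79°  ·
antipodal pairs: 5

count = 5; pairs: (0,3), (1,3), (1,4), (2,4), (2,5)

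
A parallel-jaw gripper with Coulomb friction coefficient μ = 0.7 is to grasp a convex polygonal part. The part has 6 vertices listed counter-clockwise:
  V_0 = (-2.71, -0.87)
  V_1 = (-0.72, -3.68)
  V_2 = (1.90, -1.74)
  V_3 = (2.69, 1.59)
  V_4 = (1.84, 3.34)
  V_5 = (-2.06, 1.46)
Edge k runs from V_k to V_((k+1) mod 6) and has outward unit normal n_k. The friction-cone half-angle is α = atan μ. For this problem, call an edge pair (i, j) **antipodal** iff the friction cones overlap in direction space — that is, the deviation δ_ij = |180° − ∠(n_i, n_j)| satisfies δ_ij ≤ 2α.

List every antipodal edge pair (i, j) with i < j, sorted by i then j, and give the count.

α = atan 0.7 = 34.99°;  2α = 69.98°
n_0 = (-0.8161, -0.5779)
n_1 = (+0.5951, -0.8037)
n_2 = (+0.9730, -0.2308)
n_3 = (+0.8995, +0.4369)
n_4 = (-0.4342, +0.9008)
n_5 = (-0.9632, +0.2687)
  (0,1): δ = 88.79°  ·
  (0,2): δ = 48.65°  ✓
  (0,3): δ = 9.40°  ✓
  (0,4): δ = 80.43°  ·
  (0,5): δ = 129.11°  ·
  (1,2): δ = 139.86°  ·
  (1,3): δ = 100.61°  ·
  (1,4): δ = 10.78°  ✓
  (1,5): δ = 37.89°  ✓
  (2,3): δ = 140.75°  ·
  (2,4): δ = 50.92°  ✓
  (2,5): δ = 2.24°  ✓
  (3,4): δ = 90.17°  ·
  (3,5): δ = 41.49°  ✓
  (4,5): δ = 131.32°  ·
antipodal pairs: 7

count = 7; pairs: (0,2), (0,3), (1,4), (1,5), (2,4), (2,5), (3,5)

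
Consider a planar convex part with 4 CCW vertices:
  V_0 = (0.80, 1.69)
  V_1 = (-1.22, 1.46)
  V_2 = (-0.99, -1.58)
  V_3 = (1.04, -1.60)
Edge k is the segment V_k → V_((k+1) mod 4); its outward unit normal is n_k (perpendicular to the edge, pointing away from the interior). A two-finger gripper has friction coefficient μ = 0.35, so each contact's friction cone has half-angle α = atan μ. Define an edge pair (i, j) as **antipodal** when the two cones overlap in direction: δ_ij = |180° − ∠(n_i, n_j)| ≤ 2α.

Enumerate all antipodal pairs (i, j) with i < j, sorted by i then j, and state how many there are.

α = atan 0.35 = 19.29°;  2α = 38.58°
n_0 = (-0.1131, +0.9936)
n_1 = (-0.9972, -0.0754)
n_2 = (-0.0099, -1.0000)
n_3 = (+0.9973, +0.0728)
  (0,1): δ = 92.17°  ·
  (0,2): δ = 7.06°  ✓
  (0,3): δ = 87.68°  ·
  (1,2): δ = 94.89°  ·
  (1,3): δ = 0.15°  ✓
  (2,3): δ = 85.26°  ·
antipodal pairs: 2

count = 2; pairs: (0,2), (1,3)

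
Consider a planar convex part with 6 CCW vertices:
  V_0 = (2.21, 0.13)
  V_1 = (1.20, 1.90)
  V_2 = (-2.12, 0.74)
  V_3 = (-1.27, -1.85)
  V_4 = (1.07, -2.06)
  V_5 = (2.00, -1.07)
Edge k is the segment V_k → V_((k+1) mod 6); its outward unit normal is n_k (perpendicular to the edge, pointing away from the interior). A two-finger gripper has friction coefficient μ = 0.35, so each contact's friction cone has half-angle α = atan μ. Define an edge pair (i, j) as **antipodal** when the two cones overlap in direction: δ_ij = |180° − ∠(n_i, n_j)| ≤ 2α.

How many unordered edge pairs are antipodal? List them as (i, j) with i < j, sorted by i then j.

α = atan 0.35 = 19.29°;  2α = 38.58°
n_0 = (+0.8685, +0.4956)
n_1 = (-0.3298, +0.9440)
n_2 = (-0.9501, -0.3118)
n_3 = (-0.0894, -0.9960)
n_4 = (+0.7288, -0.6847)
n_5 = (+0.9850, -0.1724)
  (0,1): δ = 100.45°  ·
  (0,2): δ = 11.54°  ✓
  (0,3): δ = 55.16°  ·
  (0,4): δ = 107.08°  ·
  (0,5): δ = 140.36°  ·
  (1,2): δ = 91.09°  ·
  (1,3): δ = 24.39°  ✓
  (1,4): δ = 27.53°  ✓
  (1,5): δ = 60.81°  ·
  (2,3): δ = 113.30°  ·
  (2,4): δ = 61.38°  ·
  (2,5): δ = 28.10°  ✓
  (3,4): δ = 128.08°  ·
  (3,5): δ = 94.80°  ·
  (4,5): δ = 146.72°  ·
antipodal pairs: 4

count = 4; pairs: (0,2), (1,3), (1,4), (2,5)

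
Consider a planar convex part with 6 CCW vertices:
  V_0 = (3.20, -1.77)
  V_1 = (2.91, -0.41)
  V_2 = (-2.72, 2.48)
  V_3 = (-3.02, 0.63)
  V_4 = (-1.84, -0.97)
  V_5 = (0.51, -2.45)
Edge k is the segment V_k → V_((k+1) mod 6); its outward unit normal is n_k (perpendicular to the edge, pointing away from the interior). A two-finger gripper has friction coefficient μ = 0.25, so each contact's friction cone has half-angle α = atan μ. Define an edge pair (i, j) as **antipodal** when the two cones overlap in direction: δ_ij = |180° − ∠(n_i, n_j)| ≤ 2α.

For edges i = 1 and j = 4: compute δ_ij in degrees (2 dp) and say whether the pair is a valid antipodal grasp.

δ = 5.03°, valid

α = atan 0.25 = 14.04°;  2α = 28.07°
edge 1: e_1 = (-5.63, +2.89);  n_1 = (+0.4567, +0.8896)
edge 4: e_4 = (+2.35, -1.48);  n_4 = (-0.5329, -0.8462)
∠(n_1, n_4) = 174.97°
δ = |180° − 174.97°| = 5.03°
5.03° ≤ 2α = 28.07°  →  valid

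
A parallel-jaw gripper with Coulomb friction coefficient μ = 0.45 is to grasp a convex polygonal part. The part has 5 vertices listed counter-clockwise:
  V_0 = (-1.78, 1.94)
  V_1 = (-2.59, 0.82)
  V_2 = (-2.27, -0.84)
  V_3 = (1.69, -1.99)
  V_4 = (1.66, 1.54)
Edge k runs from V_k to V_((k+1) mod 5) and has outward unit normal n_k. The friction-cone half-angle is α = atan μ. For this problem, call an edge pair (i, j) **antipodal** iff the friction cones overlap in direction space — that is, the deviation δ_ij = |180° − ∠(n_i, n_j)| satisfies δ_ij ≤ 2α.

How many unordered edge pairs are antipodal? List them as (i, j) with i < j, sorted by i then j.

count = 3; pairs: (0,3), (1,3), (2,4)

α = atan 0.45 = 24.23°;  2α = 48.46°
n_0 = (-0.8103, +0.5860)
n_1 = (-0.9819, -0.1893)
n_2 = (-0.2789, -0.9603)
n_3 = (+1.0000, +0.0085)
n_4 = (+0.1155, +0.9933)
  (0,1): δ = 133.21°  ·
  (0,2): δ = 70.32°  ·
  (0,3): δ = 36.36°  ✓
  (0,4): δ = 119.24°  ·
  (1,2): δ = 117.10°  ·
  (1,3): δ = 10.42°  ✓
  (1,4): δ = 72.46°  ·
  (2,3): δ = 73.32°  ·
  (2,4): δ = 9.56°  ✓
  (3,4): δ = 97.12°  ·
antipodal pairs: 3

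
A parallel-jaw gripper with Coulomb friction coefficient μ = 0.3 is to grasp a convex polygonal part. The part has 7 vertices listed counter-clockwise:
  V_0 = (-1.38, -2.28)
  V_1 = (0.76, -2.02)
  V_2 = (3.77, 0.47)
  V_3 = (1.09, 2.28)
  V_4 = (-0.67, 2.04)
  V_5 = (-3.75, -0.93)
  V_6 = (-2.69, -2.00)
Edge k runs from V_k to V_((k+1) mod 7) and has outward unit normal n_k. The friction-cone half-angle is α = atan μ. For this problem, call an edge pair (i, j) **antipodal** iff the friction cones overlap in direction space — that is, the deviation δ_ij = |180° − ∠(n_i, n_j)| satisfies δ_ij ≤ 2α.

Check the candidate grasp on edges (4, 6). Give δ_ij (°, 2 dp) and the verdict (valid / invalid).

δ = 56.02°, invalid

α = atan 0.3 = 16.70°;  2α = 33.40°
edge 4: e_4 = (-3.08, -2.97);  n_4 = (-0.6941, +0.7198)
edge 6: e_6 = (+1.31, -0.28);  n_6 = (-0.2090, -0.9779)
∠(n_4, n_6) = 123.98°
δ = |180° − 123.98°| = 56.02°
56.02° > 2α = 33.40°  →  invalid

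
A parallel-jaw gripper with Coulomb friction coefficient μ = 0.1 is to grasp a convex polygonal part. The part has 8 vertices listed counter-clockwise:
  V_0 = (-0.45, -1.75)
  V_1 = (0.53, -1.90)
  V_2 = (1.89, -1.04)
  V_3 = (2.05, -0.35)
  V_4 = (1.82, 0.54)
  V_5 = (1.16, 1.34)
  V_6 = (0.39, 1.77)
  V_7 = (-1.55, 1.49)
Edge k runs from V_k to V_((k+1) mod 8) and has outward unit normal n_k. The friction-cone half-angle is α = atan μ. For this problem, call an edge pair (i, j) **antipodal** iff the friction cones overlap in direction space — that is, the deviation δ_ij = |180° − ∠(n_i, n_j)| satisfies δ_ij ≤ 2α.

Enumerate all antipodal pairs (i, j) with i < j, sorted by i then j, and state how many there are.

count = 1; pairs: (3,7)

α = atan 0.1 = 5.71°;  2α = 11.42°
n_0 = (-0.1513, -0.9885)
n_1 = (+0.5345, -0.8452)
n_2 = (+0.9742, -0.2259)
n_3 = (+0.9682, +0.2502)
n_4 = (+0.7714, +0.6364)
n_5 = (+0.4876, +0.8731)
n_6 = (-0.1428, +0.9897)
n_7 = (-0.9469, -0.3215)
  (0,1): δ = 138.99°  ·
  (0,2): δ = 94.35°  ·
  (0,3): δ = 66.81°  ·
  (0,4): δ = 41.78°  ·
  (0,5): δ = 20.48°  ·
  (0,6): δ = 16.92°  ·
  (0,7): δ = 117.45°  ·
  (1,2): δ = 135.36°  ·
  (1,3): δ = 107.82°  ·
  (1,4): δ = 82.78°  ·
  (1,5): δ = 61.49°  ·
  (1,6): δ = 24.09°  ·
  (1,7): δ = 76.45°  ·
  (2,3): δ = 152.45°  ·
  (2,4): δ = 127.42°  ·
  (2,5): δ = 106.13°  ·
  (2,6): δ = 68.73°  ·
  (2,7): δ = 31.81°  ·
  (3,4): δ = 154.97°  ·
  (3,5): δ = 133.67°  ·
  (3,6): δ = 96.28°  ·
  (3,7): δ = 4.26°  ✓
  (4,5): δ = 158.70°  ·
  (4,6): δ = 121.31°  ·
  (4,7): δ = 20.77°  ·
  (5,6): δ = 142.61°  ·
  (5,7): δ = 42.07°  ·
  (6,7): δ = 79.46°  ·
antipodal pairs: 1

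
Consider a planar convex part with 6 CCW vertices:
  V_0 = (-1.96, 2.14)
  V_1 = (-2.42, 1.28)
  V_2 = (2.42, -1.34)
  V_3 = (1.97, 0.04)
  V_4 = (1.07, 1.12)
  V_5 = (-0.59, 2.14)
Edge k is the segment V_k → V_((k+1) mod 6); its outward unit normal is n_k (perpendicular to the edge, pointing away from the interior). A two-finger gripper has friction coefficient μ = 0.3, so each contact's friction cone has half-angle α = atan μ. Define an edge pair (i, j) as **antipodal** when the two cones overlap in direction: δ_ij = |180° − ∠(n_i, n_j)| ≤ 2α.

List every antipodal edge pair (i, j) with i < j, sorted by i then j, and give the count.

count = 3; pairs: (1,3), (1,4), (1,5)

α = atan 0.3 = 16.70°;  2α = 33.40°
n_0 = (-0.8818, +0.4717)
n_1 = (-0.4760, -0.8794)
n_2 = (+0.9507, +0.3100)
n_3 = (+0.7682, +0.6402)
n_4 = (+0.5235, +0.8520)
n_5 = (+0.0000, +1.0000)
  (0,1): δ = 90.29°  ·
  (0,2): δ = 46.20°  ·
  (0,3): δ = 67.95°  ·
  (0,4): δ = 86.57°  ·
  (0,5): δ = 118.14°  ·
  (1,2): δ = 43.51°  ·
  (1,3): δ = 21.77°  ✓
  (1,4): δ = 3.14°  ✓
  (1,5): δ = 28.43°  ✓
  (2,3): δ = 158.25°  ·
  (2,4): δ = 139.63°  ·
  (2,5): δ = 108.06°  ·
  (3,4): δ = 161.37°  ·
  (3,5): δ = 129.81°  ·
  (4,5): δ = 148.43°  ·
antipodal pairs: 3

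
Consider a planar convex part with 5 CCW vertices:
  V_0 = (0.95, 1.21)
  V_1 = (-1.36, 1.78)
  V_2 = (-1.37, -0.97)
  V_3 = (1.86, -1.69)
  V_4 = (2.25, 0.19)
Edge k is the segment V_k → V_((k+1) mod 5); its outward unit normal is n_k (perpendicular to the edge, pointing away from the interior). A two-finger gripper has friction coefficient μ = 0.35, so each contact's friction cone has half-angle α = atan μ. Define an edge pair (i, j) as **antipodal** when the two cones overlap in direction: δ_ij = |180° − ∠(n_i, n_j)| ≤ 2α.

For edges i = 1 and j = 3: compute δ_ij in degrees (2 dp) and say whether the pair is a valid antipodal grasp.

α = atan 0.35 = 19.29°;  2α = 38.58°
edge 1: e_1 = (-0.01, -2.75);  n_1 = (-1.0000, +0.0036)
edge 3: e_3 = (+0.39, +1.88);  n_3 = (+0.9792, -0.2031)
∠(n_1, n_3) = 168.49°
δ = |180° − 168.49°| = 11.51°
11.51° ≤ 2α = 38.58°  →  valid

δ = 11.51°, valid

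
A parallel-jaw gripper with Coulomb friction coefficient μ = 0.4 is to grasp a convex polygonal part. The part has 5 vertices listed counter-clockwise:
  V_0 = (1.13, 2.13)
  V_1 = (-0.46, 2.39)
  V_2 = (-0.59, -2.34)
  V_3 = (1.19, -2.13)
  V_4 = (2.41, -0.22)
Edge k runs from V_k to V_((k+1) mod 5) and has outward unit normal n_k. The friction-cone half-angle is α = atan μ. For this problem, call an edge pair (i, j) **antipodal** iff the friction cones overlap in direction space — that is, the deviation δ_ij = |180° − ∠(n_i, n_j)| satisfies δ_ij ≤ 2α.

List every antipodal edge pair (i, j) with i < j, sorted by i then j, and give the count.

α = atan 0.4 = 21.80°;  2α = 43.60°
n_0 = (+0.1614, +0.9869)
n_1 = (-0.9996, +0.0275)
n_2 = (+0.1172, -0.9931)
n_3 = (+0.8428, -0.5383)
n_4 = (+0.8782, +0.4783)
  (0,1): δ = 82.29°  ·
  (0,2): δ = 16.02°  ✓
  (0,3): δ = 66.72°  ·
  (0,4): δ = 127.86°  ·
  (1,2): δ = 81.70°  ·
  (1,3): δ = 30.99°  ✓
  (1,4): δ = 30.15°  ✓
  (2,3): δ = 129.30°  ·
  (2,4): δ = 68.15°  ·
  (3,4): δ = 118.86°  ·
antipodal pairs: 3

count = 3; pairs: (0,2), (1,3), (1,4)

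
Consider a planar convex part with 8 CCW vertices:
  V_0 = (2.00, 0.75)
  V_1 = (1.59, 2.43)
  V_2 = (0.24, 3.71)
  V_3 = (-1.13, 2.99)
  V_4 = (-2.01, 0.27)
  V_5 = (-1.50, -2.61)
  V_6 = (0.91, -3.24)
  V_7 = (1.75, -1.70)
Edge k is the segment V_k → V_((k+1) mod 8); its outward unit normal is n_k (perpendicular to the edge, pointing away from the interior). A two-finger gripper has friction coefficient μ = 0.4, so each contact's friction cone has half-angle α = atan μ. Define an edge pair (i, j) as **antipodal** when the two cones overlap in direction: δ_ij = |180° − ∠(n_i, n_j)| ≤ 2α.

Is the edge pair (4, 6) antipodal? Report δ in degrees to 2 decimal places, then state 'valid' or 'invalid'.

δ = 38.65°, valid

α = atan 0.4 = 21.80°;  2α = 43.60°
edge 4: e_4 = (+0.51, -2.88);  n_4 = (-0.9847, -0.1744)
edge 6: e_6 = (+0.84, +1.54);  n_6 = (+0.8779, -0.4789)
∠(n_4, n_6) = 141.35°
δ = |180° − 141.35°| = 38.65°
38.65° ≤ 2α = 43.60°  →  valid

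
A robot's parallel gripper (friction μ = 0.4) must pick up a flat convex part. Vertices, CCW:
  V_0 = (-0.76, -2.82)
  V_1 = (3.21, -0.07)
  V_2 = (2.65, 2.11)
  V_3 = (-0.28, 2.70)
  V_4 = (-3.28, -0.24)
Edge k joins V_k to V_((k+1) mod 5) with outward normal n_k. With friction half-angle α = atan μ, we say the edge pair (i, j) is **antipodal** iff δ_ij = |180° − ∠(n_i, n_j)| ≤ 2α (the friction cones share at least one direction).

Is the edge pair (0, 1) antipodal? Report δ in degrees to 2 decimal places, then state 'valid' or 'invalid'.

δ = 110.30°, invalid

α = atan 0.4 = 21.80°;  2α = 43.60°
edge 0: e_0 = (+3.97, +2.75);  n_0 = (+0.5694, -0.8220)
edge 1: e_1 = (-0.56, +2.18);  n_1 = (+0.9686, +0.2488)
∠(n_0, n_1) = 69.70°
δ = |180° − 69.70°| = 110.30°
110.30° > 2α = 43.60°  →  invalid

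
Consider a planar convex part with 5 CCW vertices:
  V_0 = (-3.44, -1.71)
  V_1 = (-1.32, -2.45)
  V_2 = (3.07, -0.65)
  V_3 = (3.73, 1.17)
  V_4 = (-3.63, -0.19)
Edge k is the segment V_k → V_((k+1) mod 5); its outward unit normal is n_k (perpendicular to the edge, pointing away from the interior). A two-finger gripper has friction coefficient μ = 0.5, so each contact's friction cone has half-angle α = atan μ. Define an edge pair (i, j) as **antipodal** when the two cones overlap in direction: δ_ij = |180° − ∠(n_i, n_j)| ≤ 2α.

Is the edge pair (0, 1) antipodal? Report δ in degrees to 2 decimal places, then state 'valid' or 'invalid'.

α = atan 0.5 = 26.57°;  2α = 53.13°
edge 0: e_0 = (+2.12, -0.74);  n_0 = (-0.3296, -0.9441)
edge 1: e_1 = (+4.39, +1.80);  n_1 = (+0.3794, -0.9252)
∠(n_0, n_1) = 41.54°
δ = |180° − 41.54°| = 138.46°
138.46° > 2α = 53.13°  →  invalid

δ = 138.46°, invalid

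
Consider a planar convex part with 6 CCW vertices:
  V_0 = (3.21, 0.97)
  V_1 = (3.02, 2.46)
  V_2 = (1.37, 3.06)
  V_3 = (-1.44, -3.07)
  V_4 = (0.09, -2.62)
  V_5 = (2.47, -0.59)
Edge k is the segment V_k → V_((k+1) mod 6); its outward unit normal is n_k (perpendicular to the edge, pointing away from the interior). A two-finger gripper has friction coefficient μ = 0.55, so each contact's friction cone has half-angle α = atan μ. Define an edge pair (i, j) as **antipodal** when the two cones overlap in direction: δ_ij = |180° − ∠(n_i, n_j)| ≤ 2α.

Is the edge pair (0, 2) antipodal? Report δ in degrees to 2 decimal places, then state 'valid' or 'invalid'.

α = atan 0.55 = 28.81°;  2α = 57.62°
edge 0: e_0 = (-0.19, +1.49);  n_0 = (+0.9920, +0.1265)
edge 2: e_2 = (-2.81, -6.13);  n_2 = (-0.9090, +0.4167)
∠(n_0, n_2) = 148.11°
δ = |180° − 148.11°| = 31.89°
31.89° ≤ 2α = 57.62°  →  valid

δ = 31.89°, valid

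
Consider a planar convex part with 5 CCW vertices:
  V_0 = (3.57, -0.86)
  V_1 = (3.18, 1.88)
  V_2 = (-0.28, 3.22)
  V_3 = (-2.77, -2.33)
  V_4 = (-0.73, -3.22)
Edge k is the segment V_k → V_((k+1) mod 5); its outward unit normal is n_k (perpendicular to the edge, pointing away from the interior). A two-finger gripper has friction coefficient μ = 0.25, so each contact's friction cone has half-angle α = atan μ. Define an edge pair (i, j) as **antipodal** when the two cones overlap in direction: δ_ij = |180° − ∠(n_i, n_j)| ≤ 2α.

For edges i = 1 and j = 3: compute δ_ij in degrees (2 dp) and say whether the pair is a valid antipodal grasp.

δ = 2.40°, valid

α = atan 0.25 = 14.04°;  2α = 28.07°
edge 1: e_1 = (-3.46, +1.34);  n_1 = (+0.3611, +0.9325)
edge 3: e_3 = (+2.04, -0.89);  n_3 = (-0.3999, -0.9166)
∠(n_1, n_3) = 177.60°
δ = |180° − 177.60°| = 2.40°
2.40° ≤ 2α = 28.07°  →  valid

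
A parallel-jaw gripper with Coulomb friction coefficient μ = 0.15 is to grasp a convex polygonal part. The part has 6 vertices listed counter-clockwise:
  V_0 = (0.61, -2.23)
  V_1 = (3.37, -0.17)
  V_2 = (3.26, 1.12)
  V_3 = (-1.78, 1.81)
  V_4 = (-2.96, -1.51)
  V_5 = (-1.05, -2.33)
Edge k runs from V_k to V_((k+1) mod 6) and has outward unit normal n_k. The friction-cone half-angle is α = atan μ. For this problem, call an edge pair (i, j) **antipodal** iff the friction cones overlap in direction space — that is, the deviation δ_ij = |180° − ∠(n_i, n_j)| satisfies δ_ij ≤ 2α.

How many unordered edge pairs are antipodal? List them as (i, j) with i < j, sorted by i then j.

count = 2; pairs: (2,4), (2,5)

α = atan 0.15 = 8.53°;  2α = 17.06°
n_0 = (+0.5981, -0.8014)
n_1 = (+0.9964, +0.0850)
n_2 = (+0.1356, +0.9908)
n_3 = (-0.9423, +0.3349)
n_4 = (-0.3945, -0.9189)
n_5 = (+0.0601, -0.9982)
  (0,1): δ = 121.86°  ·
  (0,2): δ = 44.53°  ·
  (0,3): δ = 33.70°  ·
  (0,4): δ = 120.03°  ·
  (0,5): δ = 146.71°  ·
  (1,2): δ = 102.67°  ·
  (1,3): δ = 24.44°  ·
  (1,4): δ = 61.89°  ·
  (1,5): δ = 88.57°  ·
  (2,3): δ = 101.77°  ·
  (2,4): δ = 15.44°  ✓
  (2,5): δ = 11.24°  ✓
  (3,4): δ = 93.67°  ·
  (3,5): δ = 66.99°  ·
  (4,5): δ = 153.32°  ·
antipodal pairs: 2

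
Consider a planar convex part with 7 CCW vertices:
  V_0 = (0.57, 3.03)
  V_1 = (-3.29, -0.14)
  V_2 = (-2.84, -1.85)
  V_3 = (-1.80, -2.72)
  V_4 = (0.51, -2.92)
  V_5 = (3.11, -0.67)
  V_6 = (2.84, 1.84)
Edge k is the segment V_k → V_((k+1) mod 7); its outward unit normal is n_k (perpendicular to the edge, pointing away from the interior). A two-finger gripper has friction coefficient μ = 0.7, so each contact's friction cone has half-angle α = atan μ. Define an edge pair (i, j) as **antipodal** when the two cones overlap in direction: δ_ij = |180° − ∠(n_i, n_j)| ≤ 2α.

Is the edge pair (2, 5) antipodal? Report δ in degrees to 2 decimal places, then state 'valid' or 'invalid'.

δ = 43.95°, valid

α = atan 0.7 = 34.99°;  2α = 69.98°
edge 2: e_2 = (+1.04, -0.87);  n_2 = (-0.6416, -0.7670)
edge 5: e_5 = (-0.27, +2.51);  n_5 = (+0.9943, +0.1070)
∠(n_2, n_5) = 136.05°
δ = |180° − 136.05°| = 43.95°
43.95° ≤ 2α = 69.98°  →  valid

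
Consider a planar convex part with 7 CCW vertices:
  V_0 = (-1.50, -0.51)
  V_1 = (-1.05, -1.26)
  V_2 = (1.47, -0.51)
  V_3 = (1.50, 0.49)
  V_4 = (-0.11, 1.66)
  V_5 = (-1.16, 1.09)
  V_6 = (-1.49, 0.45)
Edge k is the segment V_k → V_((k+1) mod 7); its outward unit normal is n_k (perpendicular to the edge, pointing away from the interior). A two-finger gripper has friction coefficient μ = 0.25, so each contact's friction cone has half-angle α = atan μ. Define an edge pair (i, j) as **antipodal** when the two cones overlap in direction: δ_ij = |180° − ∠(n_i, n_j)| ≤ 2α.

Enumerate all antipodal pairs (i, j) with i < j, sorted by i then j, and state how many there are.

α = atan 0.25 = 14.04°;  2α = 28.07°
n_0 = (-0.8575, -0.5145)
n_1 = (+0.2853, -0.9585)
n_2 = (+0.9996, -0.0300)
n_3 = (+0.5879, +0.8090)
n_4 = (-0.4771, +0.8789)
n_5 = (-0.8888, +0.4583)
n_6 = (-0.9999, +0.0104)
  (0,1): δ = 104.39°  ·
  (0,2): δ = 32.68°  ·
  (0,3): δ = 23.03°  ✓
  (0,4): δ = 87.53°  ·
  (0,5): δ = 121.76°  ·
  (0,6): δ = 148.44°  ·
  (1,2): δ = 108.29°  ·
  (1,3): δ = 52.58°  ·
  (1,4): δ = 11.92°  ✓
  (1,5): δ = 46.15°  ·
  (1,6): δ = 72.83°  ·
  (2,3): δ = 124.29°  ·
  (2,4): δ = 59.79°  ·
  (2,5): δ = 25.56°  ✓
  (2,6): δ = 1.12°  ✓
  (3,4): δ = 115.50°  ·
  (3,5): δ = 81.27°  ·
  (3,6): δ = 54.59°  ·
  (4,5): δ = 145.77°  ·
  (4,6): δ = 119.09°  ·
  (5,6): δ = 153.32°  ·
antipodal pairs: 4

count = 4; pairs: (0,3), (1,4), (2,5), (2,6)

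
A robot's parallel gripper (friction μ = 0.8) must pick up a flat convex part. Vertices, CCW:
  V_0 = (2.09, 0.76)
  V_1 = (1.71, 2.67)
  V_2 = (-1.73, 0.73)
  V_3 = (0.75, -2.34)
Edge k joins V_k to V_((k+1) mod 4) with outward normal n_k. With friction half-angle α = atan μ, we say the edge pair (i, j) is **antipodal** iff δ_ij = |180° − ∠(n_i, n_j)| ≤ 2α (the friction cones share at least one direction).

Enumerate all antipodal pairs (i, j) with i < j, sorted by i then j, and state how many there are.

α = atan 0.8 = 38.66°;  2α = 77.32°
n_0 = (+0.9808, +0.1951)
n_1 = (-0.4912, +0.8710)
n_2 = (-0.7779, -0.6284)
n_3 = (+0.9179, -0.3968)
  (0,1): δ = 71.83°  ✓
  (0,2): δ = 27.68°  ✓
  (0,3): δ = 145.37°  ·
  (1,2): δ = 80.49°  ·
  (1,3): δ = 37.20°  ✓
  (2,3): δ = 62.31°  ✓
antipodal pairs: 4

count = 4; pairs: (0,1), (0,2), (1,3), (2,3)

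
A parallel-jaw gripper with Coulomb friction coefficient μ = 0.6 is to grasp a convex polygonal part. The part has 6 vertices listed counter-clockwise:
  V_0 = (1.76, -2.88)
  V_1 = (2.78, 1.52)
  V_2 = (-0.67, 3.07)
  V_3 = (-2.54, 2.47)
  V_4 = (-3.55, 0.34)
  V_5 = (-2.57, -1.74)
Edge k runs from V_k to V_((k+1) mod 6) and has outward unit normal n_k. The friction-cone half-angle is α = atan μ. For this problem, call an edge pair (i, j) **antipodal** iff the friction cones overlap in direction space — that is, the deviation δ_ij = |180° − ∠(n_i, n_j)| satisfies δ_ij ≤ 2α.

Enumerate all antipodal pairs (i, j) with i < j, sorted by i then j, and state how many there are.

α = atan 0.6 = 30.96°;  2α = 61.93°
n_0 = (+0.9742, -0.2258)
n_1 = (+0.4098, +0.9122)
n_2 = (-0.3055, +0.9522)
n_3 = (-0.9036, +0.4285)
n_4 = (-0.9046, -0.4262)
n_5 = (-0.2546, -0.9670)
  (0,1): δ = 101.14°  ·
  (0,2): δ = 59.16°  ✓
  (0,3): δ = 12.32°  ✓
  (0,4): δ = 38.28°  ✓
  (0,5): δ = 88.30°  ·
  (1,2): δ = 138.02°  ·
  (1,3): δ = 91.18°  ·
  (1,4): δ = 40.58°  ✓
  (1,5): δ = 9.44°  ✓
  (2,3): δ = 133.16°  ·
  (2,4): δ = 82.56°  ·
  (2,5): δ = 32.54°  ✓
  (3,4): δ = 129.40°  ·
  (3,5): δ = 79.38°  ·
  (4,5): δ = 129.98°  ·
antipodal pairs: 6

count = 6; pairs: (0,2), (0,3), (0,4), (1,4), (1,5), (2,5)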